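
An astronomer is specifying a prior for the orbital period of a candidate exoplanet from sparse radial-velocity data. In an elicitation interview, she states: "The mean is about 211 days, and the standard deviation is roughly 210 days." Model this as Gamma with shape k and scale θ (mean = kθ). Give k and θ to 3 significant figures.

k ≈ 1.01, θ ≈ 209

For Gamma(k, scale θ): mean = kθ, variance = kθ², so CV = 1/√k.
CV = SD/mean = 210/211 = 0.9953, hence k = 1/CV² = 1.01.
Then θ = mean/k = 211/1.01 = 209.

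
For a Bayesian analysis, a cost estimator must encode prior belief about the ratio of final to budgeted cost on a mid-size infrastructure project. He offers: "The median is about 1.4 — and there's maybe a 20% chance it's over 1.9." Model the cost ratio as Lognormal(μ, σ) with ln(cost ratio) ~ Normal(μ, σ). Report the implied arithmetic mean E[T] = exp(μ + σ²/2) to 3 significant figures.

If T ~ Lognormal(μ,σ) then ln T ~ Normal(μ,σ), so the p-quantile of ln T is μ + z_p·σ.
ln(1.4) = 0.3365 and ln(1.9) = 0.6419; z_{0.5} = 0, z_{0.8} = 0.8416.
σ = (0.6419 − 0.3365)/(0.8416 − (0)) = 0.363.
μ = 0.3365 − (0)·0.363 = 0.336.
E[T] = exp(μ + σ²/2) = exp(0.336 + 0.0658) = 1.5.

E[T] ≈ 1.5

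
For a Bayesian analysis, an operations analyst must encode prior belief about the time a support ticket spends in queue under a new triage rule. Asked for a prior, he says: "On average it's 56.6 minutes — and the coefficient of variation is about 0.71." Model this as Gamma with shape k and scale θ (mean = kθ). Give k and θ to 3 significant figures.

k ≈ 1.98, θ ≈ 28.5

For Gamma(k, scale θ): mean = kθ, variance = kθ², so CV = 1/√k.
CV = 0.71, hence k = 1/CV² = 1.98.
Then θ = mean/k = 56.6/1.98 = 28.5.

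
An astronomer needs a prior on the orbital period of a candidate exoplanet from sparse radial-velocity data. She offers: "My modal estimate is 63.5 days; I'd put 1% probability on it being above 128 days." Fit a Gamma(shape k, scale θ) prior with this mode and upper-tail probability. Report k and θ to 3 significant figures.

k ≈ 11, θ ≈ 6.36

Gamma(k,θ) with k>1 has mode (k−1)θ, so θ = 63.5/(k−1).
Need P(X < 128) = 0.99 with θ tied to k this way. Start at k = 2, θ = 63.5: P(X<128) ≈ 0.598.
Too low — raise k to concentrate. Iterating converges to k ≈ 11.
Then θ = 63.5/(11−1) ≈ 6.36.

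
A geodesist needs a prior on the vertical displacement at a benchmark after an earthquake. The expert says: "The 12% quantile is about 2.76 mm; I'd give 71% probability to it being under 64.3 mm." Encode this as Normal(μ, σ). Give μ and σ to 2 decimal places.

The p-quantile of Normal(μ,σ) is μ + z_p·σ, with z_{0.12} = -1.175 and z_{0.71} = 0.5534.
Eliminate σ: μ = (z₂·x₁ − z₁·x₂)/(z₂ − z₁) = (0.5534·2.76 − (-1.175)·64.3)/1.728 = 44.60.
Then σ = (x₂ − x₁)/(z₂ − z₁) = (64.3 − 2.76)/1.728 = 35.61.

μ = 44.60, σ = 35.61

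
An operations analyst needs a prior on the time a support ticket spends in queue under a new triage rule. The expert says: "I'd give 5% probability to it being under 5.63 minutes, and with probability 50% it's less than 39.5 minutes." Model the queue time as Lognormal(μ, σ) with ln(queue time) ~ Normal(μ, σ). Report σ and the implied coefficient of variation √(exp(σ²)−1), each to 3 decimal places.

σ ≈ 1.184, CV ≈ 1.751

If T ~ Lognormal(μ,σ) then ln T ~ Normal(μ,σ), so the p-quantile of ln T is μ + z_p·σ.
ln(5.63) = 1.728 and ln(39.5) = 3.676; z_{0.05} = -1.645, z_{0.5} = 0.
σ = (3.676 − 1.728)/(0 − (-1.645)) = 1.184.
μ = 1.728 − (-1.645)·1.184 = 3.676.
CV = √(exp(σ²)−1) = √(exp(1.4028)−1) = 1.751.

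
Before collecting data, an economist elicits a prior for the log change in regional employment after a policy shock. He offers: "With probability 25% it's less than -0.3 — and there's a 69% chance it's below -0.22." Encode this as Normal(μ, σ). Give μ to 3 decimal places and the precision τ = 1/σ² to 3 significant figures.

The p-quantile of Normal(μ,σ) is μ + z_p·σ, with z_{0.25} = -0.6745 and z_{0.69} = 0.4959.
Eliminate σ: μ = (z₂·x₁ − z₁·x₂)/(z₂ − z₁) = (0.4959·-0.3 − (-0.6745)·-0.22)/1.17 = -0.254.
Then σ = (x₂ − x₁)/(z₂ − z₁) = (-0.22 − -0.3)/1.17 = 0.068.
Precision τ = 1/σ² = 1/0.06836² = 214.

μ = -0.254, τ = 214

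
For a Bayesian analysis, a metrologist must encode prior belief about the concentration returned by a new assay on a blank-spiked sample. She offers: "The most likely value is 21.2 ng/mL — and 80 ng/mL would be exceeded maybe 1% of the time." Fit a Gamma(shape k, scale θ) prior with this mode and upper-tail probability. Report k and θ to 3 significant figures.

k ≈ 3.41, θ ≈ 8.8

Gamma(k,θ) with k>1 has mode (k−1)θ, so θ = 21.2/(k−1).
Need P(X < 80) = 0.99 with θ tied to k this way. Start at k = 2, θ = 21.2: P(X<80) ≈ 0.890.
Too low — raise k to concentrate. Iterating converges to k ≈ 3.41.
Then θ = 21.2/(3.41−1) ≈ 8.8.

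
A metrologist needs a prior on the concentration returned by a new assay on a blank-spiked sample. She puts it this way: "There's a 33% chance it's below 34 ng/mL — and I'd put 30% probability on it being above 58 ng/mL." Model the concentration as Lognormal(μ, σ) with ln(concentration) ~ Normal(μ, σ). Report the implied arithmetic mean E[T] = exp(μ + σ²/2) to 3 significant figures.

E[T] ≈ 50.6 ng/mL

If T ~ Lognormal(μ,σ) then ln T ~ Normal(μ,σ), so the p-quantile of ln T is μ + z_p·σ.
ln(34) = 3.526 and ln(58) = 4.06; z_{0.33} = -0.4399, z_{0.7} = 0.5244.
σ = (4.06 − 3.526)/(0.5244 − (-0.4399)) = 0.554.
μ = 3.526 − (-0.4399)·0.554 = 3.770.
E[T] = exp(μ + σ²/2) = exp(3.770 + 0.1534) = 50.6 ng/mL.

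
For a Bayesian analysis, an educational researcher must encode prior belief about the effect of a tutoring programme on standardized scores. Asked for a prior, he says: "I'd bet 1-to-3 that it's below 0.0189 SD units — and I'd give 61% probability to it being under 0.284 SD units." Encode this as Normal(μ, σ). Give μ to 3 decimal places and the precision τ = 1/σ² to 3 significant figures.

μ = 0.206, τ = 12.9

For Normal(μ,σ), the p-quantile is μ + z_p·σ. Here z_{0.25} = -0.6745, z_{0.61} = 0.2793.
So 0.0189 = μ − 0.6745σ and 0.284 = μ + 0.2793σ.
Subtracting: σ = (0.284 − 0.0189)/(0.2793 − (-0.6745)) = 0.278.
Then μ = 0.0189 − (-0.6745)·0.278 = 0.206.
Precision τ = 1/σ² = 1/0.2779² = 12.9.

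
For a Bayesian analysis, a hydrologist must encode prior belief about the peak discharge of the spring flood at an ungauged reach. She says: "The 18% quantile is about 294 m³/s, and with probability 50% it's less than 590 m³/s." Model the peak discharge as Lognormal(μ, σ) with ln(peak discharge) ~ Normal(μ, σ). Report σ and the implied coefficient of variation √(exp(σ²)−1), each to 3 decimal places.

If T ~ Lognormal(μ,σ) then ln T ~ Normal(μ,σ), so the p-quantile of ln T is μ + z_p·σ.
ln(294) = 5.684 and ln(590) = 6.38; z_{0.18} = -0.9154, z_{0.5} = 0.
σ = (6.38 − 5.684)/(0 − (-0.9154)) = 0.761.
μ = 5.684 − (-0.9154)·0.761 = 6.380.
CV = √(exp(σ²)−1) = √(exp(0.5790)−1) = 0.886.

σ ≈ 0.761, CV ≈ 0.886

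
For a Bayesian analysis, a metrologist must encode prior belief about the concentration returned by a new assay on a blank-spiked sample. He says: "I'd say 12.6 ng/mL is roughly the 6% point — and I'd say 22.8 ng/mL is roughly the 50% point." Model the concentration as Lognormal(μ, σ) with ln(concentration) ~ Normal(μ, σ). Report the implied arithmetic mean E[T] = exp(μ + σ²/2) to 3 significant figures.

E[T] ≈ 24.5 ng/mL

If T ~ Lognormal(μ,σ) then ln T ~ Normal(μ,σ), so the p-quantile of ln T is μ + z_p·σ.
ln(12.6) = 2.534 and ln(22.8) = 3.127; z_{0.06} = -1.555, z_{0.5} = 0.
σ = (3.127 − 2.534)/(0 − (-1.555)) = 0.381.
μ = 2.534 − (-1.555)·0.381 = 3.127.
E[T] = exp(μ + σ²/2) = exp(3.127 + 0.0728) = 24.5 ng/mL.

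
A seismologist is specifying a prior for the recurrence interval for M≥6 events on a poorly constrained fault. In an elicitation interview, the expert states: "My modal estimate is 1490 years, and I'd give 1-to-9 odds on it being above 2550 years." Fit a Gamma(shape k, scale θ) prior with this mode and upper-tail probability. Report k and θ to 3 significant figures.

Gamma(k,θ) with k>1 has mode (k−1)θ, so θ = 1490/(k−1).
Need P(X < 2550) = 0.9 with θ tied to k this way. Start at k = 2, θ = 1490: P(X<2550) ≈ 0.510.
Too low — raise k to concentrate. Iterating converges to k ≈ 7.56.
Then θ = 1490/(7.56−1) ≈ 227.

k ≈ 7.56, θ ≈ 227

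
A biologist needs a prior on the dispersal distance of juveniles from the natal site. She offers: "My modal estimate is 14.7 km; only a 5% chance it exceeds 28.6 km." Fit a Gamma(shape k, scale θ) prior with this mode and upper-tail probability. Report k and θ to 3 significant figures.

Gamma(k,θ) with k>1 has mode (k−1)θ, so θ = 14.7/(k−1).
Need P(X < 28.6) = 0.95 with θ tied to k this way. Start at k = 2, θ = 14.7: P(X<28.6) ≈ 0.579.
Too low — raise k to concentrate. Iterating converges to k ≈ 7.27.
Then θ = 14.7/(7.27−1) ≈ 2.35.

k ≈ 7.27, θ ≈ 2.35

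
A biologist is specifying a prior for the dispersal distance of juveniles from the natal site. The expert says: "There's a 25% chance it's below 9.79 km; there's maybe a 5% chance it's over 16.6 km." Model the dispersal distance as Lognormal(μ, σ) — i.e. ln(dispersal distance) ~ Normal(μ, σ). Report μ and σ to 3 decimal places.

If T ~ Lognormal(μ,σ) then ln T ~ Normal(μ,σ), so the p-quantile of ln T is μ + z_p·σ.
ln(9.79) = 2.281 and ln(16.6) = 2.809; z_{0.25} = -0.6745, z_{0.95} = 1.645.
σ = (2.809 − 2.281)/(1.645 − (-0.6745)) = 0.228.
μ = 2.281 − (-0.6745)·0.228 = 2.435.

μ ≈ 2.435, σ ≈ 0.228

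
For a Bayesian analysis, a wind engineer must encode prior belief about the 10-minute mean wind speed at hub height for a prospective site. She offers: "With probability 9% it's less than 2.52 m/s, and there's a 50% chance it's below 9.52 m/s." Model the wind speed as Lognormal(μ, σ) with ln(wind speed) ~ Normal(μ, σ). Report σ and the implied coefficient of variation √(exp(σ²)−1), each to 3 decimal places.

If T ~ Lognormal(μ,σ) then ln T ~ Normal(μ,σ), so the p-quantile of ln T is μ + z_p·σ.
ln(2.52) = 0.9243 and ln(9.52) = 2.253; z_{0.09} = -1.341, z_{0.5} = 0.
σ = (2.253 − 0.9243)/(0 − (-1.341)) = 0.991.
μ = 0.9243 − (-1.341)·0.991 = 2.253.
CV = √(exp(σ²)−1) = √(exp(0.9827)−1) = 1.293.

σ ≈ 0.991, CV ≈ 1.293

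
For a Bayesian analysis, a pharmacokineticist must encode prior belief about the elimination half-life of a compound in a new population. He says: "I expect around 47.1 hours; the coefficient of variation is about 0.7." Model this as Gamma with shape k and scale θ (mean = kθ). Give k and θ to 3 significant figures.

k ≈ 2.04, θ ≈ 23.1

For Gamma(k, scale θ): mean = kθ, variance = kθ², so CV = 1/√k.
CV = 0.7, hence k = 1/CV² = 2.04.
Then θ = mean/k = 47.1/2.04 = 23.1.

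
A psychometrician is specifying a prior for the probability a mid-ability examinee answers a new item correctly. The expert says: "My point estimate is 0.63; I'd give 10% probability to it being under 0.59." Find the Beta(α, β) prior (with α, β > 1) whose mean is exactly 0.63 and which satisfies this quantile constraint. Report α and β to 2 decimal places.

With mean 0.63 fixed, write α = 0.63s, β = 0.37s where s = α+β.
Need P(θ < 0.59) = 0.1 under Beta(0.63s, 0.37s). Normal approximation: (q−m)/√(m(1−m)/s) ≈ z_{0.1} = -1.28, so s ≈ 0.63·0.37·(-1.28)²/(0.59−0.63)² = 239.3.
At s = 239.3: P(θ<0.59) ≈ 0.101. Adjusting to match 0.1 gives s ≈ 241.66.
So α = 0.63·241.66 ≈ 152.25, β = 0.37·241.66 ≈ 89.41.

α ≈ 152.25, β ≈ 89.41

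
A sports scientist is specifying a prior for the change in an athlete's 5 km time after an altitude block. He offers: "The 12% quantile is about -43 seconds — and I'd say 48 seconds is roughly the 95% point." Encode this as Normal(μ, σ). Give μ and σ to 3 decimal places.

For Normal(μ,σ), the p-quantile is μ + z_p·σ. Here z_{0.12} = -1.175, z_{0.95} = 1.645.
So -43 = μ − 1.175σ and 48 = μ + 1.645σ.
Subtracting: σ = (48 − -43)/(1.645 − (-1.175)) = 32.271.
Then μ = -43 − (-1.175)·32.271 = -5.082.

μ = -5.082, σ = 32.271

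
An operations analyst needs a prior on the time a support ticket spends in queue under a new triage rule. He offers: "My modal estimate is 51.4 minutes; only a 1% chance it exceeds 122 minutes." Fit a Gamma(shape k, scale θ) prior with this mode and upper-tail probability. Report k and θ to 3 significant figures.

Gamma(k,θ) with k>1 has mode (k−1)θ, so θ = 51.4/(k−1).
Need P(X < 122) = 0.99 with θ tied to k this way. Start at k = 2, θ = 51.4: P(X<122) ≈ 0.686.
Too low — raise k to concentrate. Iterating converges to k ≈ 7.35.
Then θ = 51.4/(7.35−1) ≈ 8.09.

k ≈ 7.35, θ ≈ 8.09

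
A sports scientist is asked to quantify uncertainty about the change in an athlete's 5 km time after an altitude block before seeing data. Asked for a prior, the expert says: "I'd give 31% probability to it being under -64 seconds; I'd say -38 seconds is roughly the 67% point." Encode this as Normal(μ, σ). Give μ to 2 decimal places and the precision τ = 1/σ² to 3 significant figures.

The p-quantile of Normal(μ,σ) is μ + z_p·σ, with z_{0.31} = -0.4959 and z_{0.67} = 0.4399.
Eliminate σ: μ = (z₂·x₁ − z₁·x₂)/(z₂ − z₁) = (0.4399·-64 − (-0.4959)·-38)/0.9358 = -50.22.
Then σ = (x₂ − x₁)/(z₂ − z₁) = (-38 − -64)/0.9358 = 27.78.
Precision τ = 1/σ² = 1/27.78² = 0.0013.

μ = -50.22, τ = 0.0013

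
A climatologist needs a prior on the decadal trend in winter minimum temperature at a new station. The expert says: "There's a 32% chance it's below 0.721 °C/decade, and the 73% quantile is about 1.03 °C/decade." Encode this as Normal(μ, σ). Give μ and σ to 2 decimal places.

μ = 0.85, σ = 0.29

For Normal(μ,σ), the p-quantile is μ + z_p·σ. Here z_{0.32} = -0.4677, z_{0.73} = 0.6128.
So 0.721 = μ − 0.4677σ and 1.03 = μ + 0.6128σ.
Subtracting: σ = (1.03 − 0.721)/(0.6128 − (-0.4677)) = 0.29.
Then μ = 0.721 − (-0.4677)·0.29 = 0.85.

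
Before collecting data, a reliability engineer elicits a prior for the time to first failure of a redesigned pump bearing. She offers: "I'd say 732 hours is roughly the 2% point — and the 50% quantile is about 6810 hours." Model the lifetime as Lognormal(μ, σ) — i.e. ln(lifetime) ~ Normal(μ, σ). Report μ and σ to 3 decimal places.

If T ~ Lognormal(μ,σ) then ln T ~ Normal(μ,σ), so the p-quantile of ln T is μ + z_p·σ.
ln(732) = 6.596 and ln(6810) = 8.826; z_{0.02} = -2.054, z_{0.5} = 0.
σ = (8.826 − 6.596)/(0 − (-2.054)) = 1.086.
μ = 6.596 − (-2.054)·1.086 = 8.826.

μ ≈ 8.826, σ ≈ 1.086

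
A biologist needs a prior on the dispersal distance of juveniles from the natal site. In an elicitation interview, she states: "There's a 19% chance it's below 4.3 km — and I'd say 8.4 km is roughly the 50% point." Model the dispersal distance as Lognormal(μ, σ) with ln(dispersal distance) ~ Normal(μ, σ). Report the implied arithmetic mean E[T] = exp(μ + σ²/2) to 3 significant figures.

If T ~ Lognormal(μ,σ) then ln T ~ Normal(μ,σ), so the p-quantile of ln T is μ + z_p·σ.
ln(4.3) = 1.459 and ln(8.4) = 2.128; z_{0.19} = -0.8779, z_{0.5} = 0.
σ = (2.128 − 1.459)/(0 − (-0.8779)) = 0.763.
μ = 1.459 − (-0.8779)·0.763 = 2.128.
E[T] = exp(μ + σ²/2) = exp(2.128 + 0.2909) = 11.2 km.

E[T] ≈ 11.2 km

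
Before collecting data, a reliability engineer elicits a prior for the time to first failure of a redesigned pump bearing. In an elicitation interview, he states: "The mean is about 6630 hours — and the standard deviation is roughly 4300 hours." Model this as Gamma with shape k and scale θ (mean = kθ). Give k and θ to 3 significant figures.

k ≈ 2.38, θ ≈ 2790

For Gamma(k, scale θ): mean = kθ, variance = kθ², so CV = 1/√k.
CV = SD/mean = 4300/6630 = 0.6486, hence k = 1/CV² = 2.38.
Then θ = mean/k = 6630/2.38 = 2790.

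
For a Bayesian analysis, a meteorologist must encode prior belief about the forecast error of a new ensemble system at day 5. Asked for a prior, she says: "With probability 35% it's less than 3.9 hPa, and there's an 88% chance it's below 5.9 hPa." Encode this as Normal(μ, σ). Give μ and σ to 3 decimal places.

The p-quantile of Normal(μ,σ) is μ + z_p·σ, with z_{0.35} = -0.3853 and z_{0.88} = 1.175.
Eliminate σ: μ = (z₂·x₁ − z₁·x₂)/(z₂ − z₁) = (1.175·3.9 − (-0.3853)·5.9)/1.56 = 4.394.
Then σ = (x₂ − x₁)/(z₂ − z₁) = (5.9 − 3.9)/1.56 = 1.282.

μ = 4.394, σ = 1.282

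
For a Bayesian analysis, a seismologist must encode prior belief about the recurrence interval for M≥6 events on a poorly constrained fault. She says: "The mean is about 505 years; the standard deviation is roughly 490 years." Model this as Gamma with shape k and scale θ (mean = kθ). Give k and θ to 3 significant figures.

For Gamma(k, scale θ): mean = kθ, variance = kθ², so CV = 1/√k.
CV = SD/mean = 490/505 = 0.9703, hence k = 1/CV² = 1.06.
Then θ = mean/k = 505/1.06 = 475.

k ≈ 1.06, θ ≈ 475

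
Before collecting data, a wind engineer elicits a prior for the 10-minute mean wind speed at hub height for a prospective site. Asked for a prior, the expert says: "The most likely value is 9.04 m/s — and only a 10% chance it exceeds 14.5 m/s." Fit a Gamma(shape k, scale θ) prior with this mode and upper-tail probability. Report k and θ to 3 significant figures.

Gamma(k,θ) with k>1 has mode (k−1)θ, so θ = 9.04/(k−1).
Need P(X < 14.5) = 0.9 with θ tied to k this way. Start at k = 2, θ = 9.04: P(X<14.5) ≈ 0.476.
Too low — raise k to concentrate. Iterating converges to k ≈ 9.42.
Then θ = 9.04/(9.42−1) ≈ 1.07.

k ≈ 9.42, θ ≈ 1.07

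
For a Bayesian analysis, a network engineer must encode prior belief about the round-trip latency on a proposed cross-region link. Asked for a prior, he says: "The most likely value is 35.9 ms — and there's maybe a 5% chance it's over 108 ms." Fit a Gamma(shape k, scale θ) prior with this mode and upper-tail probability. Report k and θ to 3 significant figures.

k ≈ 3.18, θ ≈ 16.4

Gamma(k,θ) with k>1 has mode (k−1)θ, so θ = 35.9/(k−1).
Need P(X < 108) = 0.95 with θ tied to k this way. Start at k = 2, θ = 35.9: P(X<108) ≈ 0.802.
Too low — raise k to concentrate. Iterating converges to k ≈ 3.18.
Then θ = 35.9/(3.18−1) ≈ 16.4.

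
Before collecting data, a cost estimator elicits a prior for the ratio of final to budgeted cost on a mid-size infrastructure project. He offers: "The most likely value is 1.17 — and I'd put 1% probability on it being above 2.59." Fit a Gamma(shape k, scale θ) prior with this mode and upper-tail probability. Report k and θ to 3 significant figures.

k ≈ 8.63, θ ≈ 0.153

Gamma(k,θ) with k>1 has mode (k−1)θ, so θ = 1.17/(k−1).
Need P(X < 2.59) = 0.99 with θ tied to k this way. Start at k = 2, θ = 1.17: P(X<2.59) ≈ 0.649.
Too low — raise k to concentrate. Iterating converges to k ≈ 8.63.
Then θ = 1.17/(8.63−1) ≈ 0.153.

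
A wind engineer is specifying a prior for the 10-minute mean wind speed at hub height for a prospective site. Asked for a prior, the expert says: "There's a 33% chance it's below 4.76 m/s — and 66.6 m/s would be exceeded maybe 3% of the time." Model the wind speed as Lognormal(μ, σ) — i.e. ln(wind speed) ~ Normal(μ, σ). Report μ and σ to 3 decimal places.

μ ≈ 2.060, σ ≈ 1.137

If T ~ Lognormal(μ,σ) then ln T ~ Normal(μ,σ), so the p-quantile of ln T is μ + z_p·σ.
ln(4.76) = 1.56 and ln(66.6) = 4.199; z_{0.33} = -0.4399, z_{0.97} = 1.881.
σ = (4.199 − 1.56)/(1.881 − (-0.4399)) = 1.137.
μ = 1.56 − (-0.4399)·1.137 = 2.060.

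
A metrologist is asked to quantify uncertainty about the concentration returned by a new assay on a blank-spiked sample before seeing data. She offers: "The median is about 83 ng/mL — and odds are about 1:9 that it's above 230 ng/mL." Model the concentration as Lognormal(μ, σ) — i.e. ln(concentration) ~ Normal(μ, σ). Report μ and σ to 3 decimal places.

μ ≈ 4.419, σ ≈ 0.795

If T ~ Lognormal(μ,σ) then ln T ~ Normal(μ,σ), so the p-quantile of ln T is μ + z_p·σ.
ln(83) = 4.419 and ln(230) = 5.438; z_{0.5} = 0, z_{0.9} = 1.282.
σ = (5.438 − 4.419)/(1.282 − (0)) = 0.795.
μ = 4.419 − (0)·0.795 = 4.419.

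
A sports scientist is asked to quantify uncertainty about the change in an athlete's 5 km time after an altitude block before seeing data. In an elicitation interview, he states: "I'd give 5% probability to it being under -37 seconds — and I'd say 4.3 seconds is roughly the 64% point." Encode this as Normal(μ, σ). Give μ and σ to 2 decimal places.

For Normal(μ,σ), the p-quantile is μ + z_p·σ. Here z_{0.05} = -1.645, z_{0.64} = 0.3585.
So -37 = μ − 1.645σ and 4.3 = μ + 0.3585σ.
Subtracting: σ = (4.3 − -37)/(0.3585 − (-1.645)) = 20.62.
Then μ = -37 − (-1.645)·20.62 = -3.09.

μ = -3.09, σ = 20.62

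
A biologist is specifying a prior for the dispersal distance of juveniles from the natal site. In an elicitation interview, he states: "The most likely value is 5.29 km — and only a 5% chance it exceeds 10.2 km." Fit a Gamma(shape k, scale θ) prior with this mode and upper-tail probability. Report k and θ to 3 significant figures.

k ≈ 7.44, θ ≈ 0.821

Gamma(k,θ) with k>1 has mode (k−1)θ, so θ = 5.29/(k−1).
Need P(X < 10.2) = 0.95 with θ tied to k this way. Start at k = 2, θ = 5.29: P(X<10.2) ≈ 0.574.
Too low — raise k to concentrate. Iterating converges to k ≈ 7.44.
Then θ = 5.29/(7.44−1) ≈ 0.821.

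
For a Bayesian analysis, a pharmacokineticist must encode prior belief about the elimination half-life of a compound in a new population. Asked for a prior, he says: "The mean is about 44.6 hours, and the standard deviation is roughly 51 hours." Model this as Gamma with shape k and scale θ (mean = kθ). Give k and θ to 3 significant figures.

For Gamma(k, scale θ): mean = kθ, variance = kθ², so CV = 1/√k.
CV = SD/mean = 51/44.6 = 1.143, hence k = 1/CV² = 0.765.
Then θ = mean/k = 44.6/0.765 = 58.3.

k ≈ 0.765, θ ≈ 58.3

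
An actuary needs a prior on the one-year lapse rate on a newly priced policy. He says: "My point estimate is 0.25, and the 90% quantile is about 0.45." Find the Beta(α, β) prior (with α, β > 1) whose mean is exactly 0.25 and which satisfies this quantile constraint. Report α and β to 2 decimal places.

With mean 0.25 fixed, write α = 0.25s, β = 0.75s where s = α+β.
Need P(θ < 0.45) = 0.9 under Beta(0.25s, 0.75s). Normal approximation: (q−m)/√(m(1−m)/s) ≈ z_{0.9} = 1.28, so s ≈ 0.25·0.75·(1.28)²/(0.45−0.25)² = 7.7.
At s = 7.7: P(θ<0.45) ≈ 0.894. Adjusting to match 0.9 gives s ≈ 8.21.
So α = 0.25·8.21 ≈ 2.05, β = 0.75·8.21 ≈ 6.15.

α ≈ 2.05, β ≈ 6.15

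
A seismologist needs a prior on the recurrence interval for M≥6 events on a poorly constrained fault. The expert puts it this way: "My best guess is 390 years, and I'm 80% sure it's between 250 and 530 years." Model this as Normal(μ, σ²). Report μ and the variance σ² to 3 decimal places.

μ = 390.000, σ² = 11933.941

A symmetric 80% interval runs μ ± z·σ with z = 1.282.
Half-width = 140, so σ = 140/1.282 = 109.2426 and σ² = 11933.941.
μ is the stated best guess, 390.000.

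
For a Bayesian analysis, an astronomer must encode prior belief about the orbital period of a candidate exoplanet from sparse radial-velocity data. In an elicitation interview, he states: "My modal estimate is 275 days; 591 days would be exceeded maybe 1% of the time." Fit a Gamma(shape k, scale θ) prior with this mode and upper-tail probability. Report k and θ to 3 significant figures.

Gamma(k,θ) with k>1 has mode (k−1)θ, so θ = 275/(k−1).
Need P(X < 591) = 0.99 with θ tied to k this way. Start at k = 2, θ = 275: P(X<591) ≈ 0.633.
Too low — raise k to concentrate. Iterating converges to k ≈ 9.28.
Then θ = 275/(9.28−1) ≈ 33.2.

k ≈ 9.28, θ ≈ 33.2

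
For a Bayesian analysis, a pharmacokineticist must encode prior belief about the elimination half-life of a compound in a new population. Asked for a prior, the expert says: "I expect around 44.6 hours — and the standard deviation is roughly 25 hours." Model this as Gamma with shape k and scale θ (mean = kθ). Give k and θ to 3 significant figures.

For Gamma(k, scale θ): mean = kθ, variance = kθ², so CV = 1/√k.
CV = SD/mean = 25/44.6 = 0.5605, hence k = 1/CV² = 3.18.
Then θ = mean/k = 44.6/3.18 = 14.

k ≈ 3.18, θ ≈ 14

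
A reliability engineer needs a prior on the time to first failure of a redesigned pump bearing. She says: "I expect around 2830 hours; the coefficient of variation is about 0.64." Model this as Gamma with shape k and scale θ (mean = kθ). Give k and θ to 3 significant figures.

For Gamma(k, scale θ): mean = kθ, variance = kθ², so CV = 1/√k.
CV = 0.64, hence k = 1/CV² = 2.44.
Then θ = mean/k = 2830/2.44 = 1160.

k ≈ 2.44, θ ≈ 1160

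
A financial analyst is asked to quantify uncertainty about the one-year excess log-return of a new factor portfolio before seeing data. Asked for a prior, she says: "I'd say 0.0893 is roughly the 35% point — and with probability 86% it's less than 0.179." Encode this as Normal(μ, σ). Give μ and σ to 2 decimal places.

μ = 0.11, σ = 0.06

For Normal(μ,σ), the p-quantile is μ + z_p·σ. Here z_{0.35} = -0.3853, z_{0.86} = 1.08.
So 0.0893 = μ − 0.3853σ and 0.179 = μ + 1.08σ.
Subtracting: σ = (0.179 − 0.0893)/(1.08 − (-0.3853)) = 0.06.
Then μ = 0.0893 − (-0.3853)·0.06 = 0.11.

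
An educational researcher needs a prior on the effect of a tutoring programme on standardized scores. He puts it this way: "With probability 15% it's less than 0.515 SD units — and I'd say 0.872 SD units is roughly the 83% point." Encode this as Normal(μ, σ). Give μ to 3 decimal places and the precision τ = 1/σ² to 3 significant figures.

For Normal(μ,σ), the p-quantile is μ + z_p·σ. Here z_{0.15} = -1.036, z_{0.83} = 0.9542.
So 0.515 = μ − 1.036σ and 0.872 = μ + 0.9542σ.
Subtracting: σ = (0.872 − 0.515)/(0.9542 − (-1.036)) = 0.179.
Then μ = 0.515 − (-1.036)·0.179 = 0.701.
Precision τ = 1/σ² = 1/0.1793² = 31.1.

μ = 0.701, τ = 31.1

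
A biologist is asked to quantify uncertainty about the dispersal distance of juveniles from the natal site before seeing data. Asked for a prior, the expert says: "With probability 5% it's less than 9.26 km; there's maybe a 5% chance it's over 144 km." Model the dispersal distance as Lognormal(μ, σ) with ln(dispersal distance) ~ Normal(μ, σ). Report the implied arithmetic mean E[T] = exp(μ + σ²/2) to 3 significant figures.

E[T] ≈ 51.7 km

If T ~ Lognormal(μ,σ) then ln T ~ Normal(μ,σ), so the p-quantile of ln T is μ + z_p·σ.
ln(9.26) = 2.226 and ln(144) = 4.97; z_{0.05} = -1.645, z_{0.95} = 1.645.
σ = (4.97 − 2.226)/(1.645 − (-1.645)) = 0.834.
μ = 2.226 − (-1.645)·0.834 = 3.598.
E[T] = exp(μ + σ²/2) = exp(3.598 + 0.3479) = 51.7 km.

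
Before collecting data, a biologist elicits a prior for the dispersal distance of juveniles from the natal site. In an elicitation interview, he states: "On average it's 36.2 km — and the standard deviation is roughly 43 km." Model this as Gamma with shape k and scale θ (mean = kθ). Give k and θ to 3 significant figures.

k ≈ 0.709, θ ≈ 51.1

For Gamma(k, scale θ): mean = kθ, variance = kθ², so CV = 1/√k.
CV = SD/mean = 43/36.2 = 1.188, hence k = 1/CV² = 0.709.
Then θ = mean/k = 36.2/0.709 = 51.1.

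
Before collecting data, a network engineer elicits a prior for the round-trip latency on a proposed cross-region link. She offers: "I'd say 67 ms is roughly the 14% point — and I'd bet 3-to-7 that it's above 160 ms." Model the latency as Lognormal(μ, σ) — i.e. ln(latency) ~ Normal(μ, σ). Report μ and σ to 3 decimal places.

μ ≈ 4.791, σ ≈ 0.542

If T ~ Lognormal(μ,σ) then ln T ~ Normal(μ,σ), so the p-quantile of ln T is μ + z_p·σ.
ln(67) = 4.205 and ln(160) = 5.075; z_{0.14} = -1.08, z_{0.7} = 0.5244.
σ = (5.075 − 4.205)/(0.5244 − (-1.08)) = 0.542.
μ = 4.205 − (-1.08)·0.542 = 4.791.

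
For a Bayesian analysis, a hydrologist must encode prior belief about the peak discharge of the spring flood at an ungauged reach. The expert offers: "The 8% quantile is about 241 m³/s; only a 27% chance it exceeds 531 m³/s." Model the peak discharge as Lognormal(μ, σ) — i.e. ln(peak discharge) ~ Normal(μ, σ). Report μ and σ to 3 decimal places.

If T ~ Lognormal(μ,σ) then ln T ~ Normal(μ,σ), so the p-quantile of ln T is μ + z_p·σ.
ln(241) = 5.485 and ln(531) = 6.275; z_{0.08} = -1.405, z_{0.73} = 0.6128.
σ = (6.275 − 5.485)/(0.6128 − (-1.405)) = 0.391.
μ = 5.485 − (-1.405)·0.391 = 6.035.

μ ≈ 6.035, σ ≈ 0.391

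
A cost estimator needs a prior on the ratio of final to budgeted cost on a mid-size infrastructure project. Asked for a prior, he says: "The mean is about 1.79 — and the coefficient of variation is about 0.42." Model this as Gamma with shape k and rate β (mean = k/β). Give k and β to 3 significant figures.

k ≈ 5.67, β ≈ 3.17

For Gamma(k, rate β): mean = k/β, variance = k/β², so CV = 1/√k.
CV = 0.42, hence k = 1/CV² = 5.67.
Then β = k/mean = 5.67/1.79 = 3.17.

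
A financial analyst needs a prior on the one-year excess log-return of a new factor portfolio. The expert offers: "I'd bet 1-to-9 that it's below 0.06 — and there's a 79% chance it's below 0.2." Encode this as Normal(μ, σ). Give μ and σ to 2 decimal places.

μ = 0.15, σ = 0.07

The p-quantile of Normal(μ,σ) is μ + z_p·σ, with z_{0.1} = -1.282 and z_{0.79} = 0.8064.
Eliminate σ: μ = (z₂·x₁ − z₁·x₂)/(z₂ − z₁) = (0.8064·0.06 − (-1.282)·0.2)/2.088 = 0.15.
Then σ = (x₂ − x₁)/(z₂ − z₁) = (0.2 − 0.06)/2.088 = 0.07.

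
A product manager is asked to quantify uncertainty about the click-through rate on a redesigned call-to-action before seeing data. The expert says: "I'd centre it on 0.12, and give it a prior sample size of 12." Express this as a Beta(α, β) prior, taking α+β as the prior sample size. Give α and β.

α = 1.44, β = 10.56

Under the effective-sample-size interpretation, Beta(α, β) has prior mean α/(α+β) and prior sample size α+β.
So α+β = 12 and α/(α+β) = 0.12, giving α = 0.12·12 = 1.44 and β = 12 − 1.44 = 10.56.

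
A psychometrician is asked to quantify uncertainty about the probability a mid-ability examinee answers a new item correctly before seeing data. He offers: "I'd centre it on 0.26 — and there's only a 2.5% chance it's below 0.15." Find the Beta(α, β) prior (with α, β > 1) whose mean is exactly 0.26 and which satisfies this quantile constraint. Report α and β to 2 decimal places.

α ≈ 13.14, β ≈ 37.40

With mean 0.26 fixed, write α = 0.26s, β = 0.74s where s = α+β.
Need P(θ < 0.15) = 0.025 under Beta(0.26s, 0.74s). Normal approximation: (q−m)/√(m(1−m)/s) ≈ z_{0.025} = -1.96, so s ≈ 0.26·0.74·(-1.96)²/(0.15−0.26)² = 61.1.
At s = 61.1: P(θ<0.15) ≈ 0.015. Adjusting to match 0.025 gives s ≈ 50.55.
So α = 0.26·50.55 ≈ 13.14, β = 0.74·50.55 ≈ 37.40.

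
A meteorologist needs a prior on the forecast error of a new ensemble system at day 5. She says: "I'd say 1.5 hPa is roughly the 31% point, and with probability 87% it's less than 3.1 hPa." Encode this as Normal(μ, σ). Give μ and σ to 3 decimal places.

The p-quantile of Normal(μ,σ) is μ + z_p·σ, with z_{0.31} = -0.4959 and z_{0.87} = 1.126.
Eliminate σ: μ = (z₂·x₁ − z₁·x₂)/(z₂ − z₁) = (1.126·1.5 − (-0.4959)·3.1)/1.622 = 1.989.
Then σ = (x₂ − x₁)/(z₂ − z₁) = (3.1 − 1.5)/1.622 = 0.986.

μ = 1.989, σ = 0.986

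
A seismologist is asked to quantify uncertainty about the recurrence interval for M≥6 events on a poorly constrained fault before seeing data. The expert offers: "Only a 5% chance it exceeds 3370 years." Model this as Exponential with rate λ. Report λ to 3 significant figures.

P(T > 3370.0) = e^(−λ·3370.0) = 0.05, so λ = −ln(0.05)/3370.0 = 0.000889.

λ ≈ 0.000889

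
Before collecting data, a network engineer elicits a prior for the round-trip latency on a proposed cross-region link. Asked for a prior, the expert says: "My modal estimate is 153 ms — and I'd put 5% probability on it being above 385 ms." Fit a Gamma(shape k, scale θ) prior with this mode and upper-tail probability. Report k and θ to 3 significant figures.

Gamma(k,θ) with k>1 has mode (k−1)θ, so θ = 153/(k−1).
Need P(X < 385) = 0.95 with θ tied to k this way. Start at k = 2, θ = 153: P(X<385) ≈ 0.716.
Too low — raise k to concentrate. Iterating converges to k ≈ 4.19.
Then θ = 153/(4.19−1) ≈ 48.

k ≈ 4.19, θ ≈ 48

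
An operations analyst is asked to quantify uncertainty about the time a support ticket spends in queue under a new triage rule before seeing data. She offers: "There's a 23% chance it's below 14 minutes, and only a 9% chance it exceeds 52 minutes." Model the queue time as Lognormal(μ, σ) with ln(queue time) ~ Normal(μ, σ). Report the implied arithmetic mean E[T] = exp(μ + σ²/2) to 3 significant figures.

If T ~ Lognormal(μ,σ) then ln T ~ Normal(μ,σ), so the p-quantile of ln T is μ + z_p·σ.
ln(14) = 2.639 and ln(52) = 3.951; z_{0.23} = -0.7388, z_{0.91} = 1.341.
σ = (3.951 − 2.639)/(1.341 − (-0.7388)) = 0.631.
μ = 2.639 − (-0.7388)·0.631 = 3.105.
E[T] = exp(μ + σ²/2) = exp(3.105 + 0.1991) = 27.2 minutes.

E[T] ≈ 27.2 minutes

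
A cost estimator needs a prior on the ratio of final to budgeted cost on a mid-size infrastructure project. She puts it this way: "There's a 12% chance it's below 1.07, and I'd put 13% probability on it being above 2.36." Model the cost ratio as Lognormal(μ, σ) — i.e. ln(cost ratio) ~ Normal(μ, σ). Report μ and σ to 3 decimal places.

If T ~ Lognormal(μ,σ) then ln T ~ Normal(μ,σ), so the p-quantile of ln T is μ + z_p·σ.
ln(1.07) = 0.06766 and ln(2.36) = 0.8587; z_{0.12} = -1.175, z_{0.87} = 1.126.
σ = (0.8587 − 0.06766)/(1.126 − (-1.175)) = 0.344.
μ = 0.06766 − (-1.175)·0.344 = 0.472.

μ ≈ 0.472, σ ≈ 0.344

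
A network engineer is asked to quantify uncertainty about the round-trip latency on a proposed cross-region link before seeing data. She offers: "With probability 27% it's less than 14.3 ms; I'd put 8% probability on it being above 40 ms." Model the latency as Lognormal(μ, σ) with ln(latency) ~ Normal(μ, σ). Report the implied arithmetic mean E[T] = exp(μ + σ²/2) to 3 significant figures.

If T ~ Lognormal(μ,σ) then ln T ~ Normal(μ,σ), so the p-quantile of ln T is μ + z_p·σ.
ln(14.3) = 2.66 and ln(40) = 3.689; z_{0.27} = -0.6128, z_{0.92} = 1.405.
σ = (3.689 − 2.66)/(1.405 − (-0.6128)) = 0.510.
μ = 2.66 − (-0.6128)·0.510 = 2.973.
E[T] = exp(μ + σ²/2) = exp(2.973 + 0.1299) = 22.3 ms.

E[T] ≈ 22.3 ms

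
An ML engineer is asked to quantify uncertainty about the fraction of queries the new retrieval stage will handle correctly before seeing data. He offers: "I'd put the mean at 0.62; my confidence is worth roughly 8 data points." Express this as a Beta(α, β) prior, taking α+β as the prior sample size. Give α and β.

Under the effective-sample-size interpretation, Beta(α, β) has prior mean α/(α+β) and prior sample size α+β.
So α+β = 8 and α/(α+β) = 0.62, giving α = 0.62·8 = 4.96 and β = 8 − 4.96 = 3.04.

α = 4.96, β = 3.04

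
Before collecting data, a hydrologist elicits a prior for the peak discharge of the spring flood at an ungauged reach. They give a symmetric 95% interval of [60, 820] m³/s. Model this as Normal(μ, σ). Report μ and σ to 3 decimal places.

A symmetric 95% interval runs μ ± z·σ with z = 1.96.
Half-width = 380, so σ = 380/1.96 = 193.881.
μ is the interval midpoint, 440.000.

μ = 440.000, σ = 193.881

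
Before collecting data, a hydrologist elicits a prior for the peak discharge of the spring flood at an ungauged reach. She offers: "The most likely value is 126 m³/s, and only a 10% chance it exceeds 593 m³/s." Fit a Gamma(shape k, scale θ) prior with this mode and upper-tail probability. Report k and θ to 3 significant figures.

k ≈ 1.74, θ ≈ 169

Gamma(k,θ) with k>1 has mode (k−1)θ, so θ = 126/(k−1).
Need P(X < 593) = 0.9 with θ tied to k this way. Start at k = 2, θ = 126: P(X<593) ≈ 0.948.
Too high — lower k to spread out. Iterating converges to k ≈ 1.74.
Then θ = 126/(1.74−1) ≈ 169.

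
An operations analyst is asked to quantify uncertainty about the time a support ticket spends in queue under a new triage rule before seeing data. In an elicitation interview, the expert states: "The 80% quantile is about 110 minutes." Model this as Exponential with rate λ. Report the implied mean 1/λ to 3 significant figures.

mean ≈ 68.3 minutes

P(T < 110.0) = 1 − e^(−λ·110.0) = 0.8, so λ = −ln(1−0.8)/110.0 = −ln(0.2)/110.0 = 0.0146.
Mean = 1/λ = 68.3 minutes.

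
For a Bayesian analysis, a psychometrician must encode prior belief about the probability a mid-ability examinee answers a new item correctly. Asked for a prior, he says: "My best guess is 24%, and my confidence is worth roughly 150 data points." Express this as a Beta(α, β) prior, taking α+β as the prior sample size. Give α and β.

α = 36, β = 114

Under the effective-sample-size interpretation, Beta(α, β) has prior mean α/(α+β) and prior sample size α+β.
So α+β = 150 and α/(α+β) = 0.24, giving α = 0.24·150 = 36 and β = 150 − 36 = 114.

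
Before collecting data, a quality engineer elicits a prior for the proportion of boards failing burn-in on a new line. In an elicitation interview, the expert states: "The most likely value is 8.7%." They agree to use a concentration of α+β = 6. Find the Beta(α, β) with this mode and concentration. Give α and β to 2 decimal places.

For α,β > 1 the Beta mode is (α−1)/(α+β−2). With α+β = 6, the mode is (α−1)/4.
Set (α−1)/4 = 0.087 → α = 1 + 0.087·4 = 1.35.
β = 6 − α = 4.65.

α = 1.35, β = 4.65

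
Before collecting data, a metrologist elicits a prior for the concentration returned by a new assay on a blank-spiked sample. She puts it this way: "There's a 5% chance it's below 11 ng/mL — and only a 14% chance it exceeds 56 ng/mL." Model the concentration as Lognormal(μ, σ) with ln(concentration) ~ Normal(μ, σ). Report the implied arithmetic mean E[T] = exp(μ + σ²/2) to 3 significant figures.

If T ~ Lognormal(μ,σ) then ln T ~ Normal(μ,σ), so the p-quantile of ln T is μ + z_p·σ.
ln(11) = 2.398 and ln(56) = 4.025; z_{0.05} = -1.645, z_{0.86} = 1.08.
σ = (4.025 − 2.398)/(1.08 − (-1.645)) = 0.597.
μ = 2.398 − (-1.645)·0.597 = 3.380.
E[T] = exp(μ + σ²/2) = exp(3.380 + 0.1783) = 35.1 ng/mL.

E[T] ≈ 35.1 ng/mL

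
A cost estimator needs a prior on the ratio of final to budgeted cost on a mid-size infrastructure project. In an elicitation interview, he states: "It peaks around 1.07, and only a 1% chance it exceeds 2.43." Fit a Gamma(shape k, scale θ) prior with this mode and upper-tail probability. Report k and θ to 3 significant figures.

k ≈ 8.12, θ ≈ 0.15

Gamma(k,θ) with k>1 has mode (k−1)θ, so θ = 1.07/(k−1).
Need P(X < 2.43) = 0.99 with θ tied to k this way. Start at k = 2, θ = 1.07: P(X<2.43) ≈ 0.662.
Too low — raise k to concentrate. Iterating converges to k ≈ 8.12.
Then θ = 1.07/(8.12−1) ≈ 0.15.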